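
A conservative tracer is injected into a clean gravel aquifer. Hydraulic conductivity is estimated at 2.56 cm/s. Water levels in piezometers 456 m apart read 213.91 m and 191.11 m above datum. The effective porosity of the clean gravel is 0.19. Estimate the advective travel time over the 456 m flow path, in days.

Convert K: 2.56 cm/s × 864 = 2212 m/day.
Hydraulic gradient i = (213.91 − 191.11) / 456 = 22.8 / 456 = 0.05000.
Darcy flux q = K · i = 2212 × 0.05000 = 110.6 m/day.
Seepage velocity v = q / n_e = 110.6 / 0.19 = 582.1 m/day.
Travel time t = L / v = 456 / 582.1 = 0.7834 days.

0.783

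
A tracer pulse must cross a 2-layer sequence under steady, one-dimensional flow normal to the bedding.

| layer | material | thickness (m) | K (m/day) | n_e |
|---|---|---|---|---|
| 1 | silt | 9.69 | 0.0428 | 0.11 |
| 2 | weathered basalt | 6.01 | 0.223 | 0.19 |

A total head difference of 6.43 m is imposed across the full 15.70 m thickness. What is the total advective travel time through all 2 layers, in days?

87.0

With flow normal to the layers, continuity requires the same specific discharge q through every layer.
Σ(b_i/K_i) = 9.69/0.0428 + 6.01/0.223 = 253.4 d.
q = Δh / Σ(b_i/K_i) = 6.43 / 253.4 = 0.02538 m/day.
In each layer the seepage velocity is v_i = q/n_i, so the layer transit time is t_i = b_i·n_i / q:
  layer 1 (silt): t_1 = 9.69 × 0.11 / 0.02538 = 42.00 d
  layer 2 (weathered basalt): t_2 = 6.01 × 0.19 / 0.02538 = 44.99 d
Total t = Σ t_i = 86.99 days.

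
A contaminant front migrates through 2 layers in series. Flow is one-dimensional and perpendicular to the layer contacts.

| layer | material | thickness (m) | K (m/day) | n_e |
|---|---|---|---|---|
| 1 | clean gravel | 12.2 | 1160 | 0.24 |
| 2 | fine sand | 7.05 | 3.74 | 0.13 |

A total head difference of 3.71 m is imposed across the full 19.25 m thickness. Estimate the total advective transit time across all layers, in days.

With flow normal to the layers, continuity requires the same specific discharge q through every layer.
Σ(b_i/K_i) = 12.2/1160 + 7.05/3.74 = 1.896 d.
q = Δh / Σ(b_i/K_i) = 3.71 / 1.896 = 1.957 m/day.
In each layer the seepage velocity is v_i = q/n_i, so the layer transit time is t_i = b_i·n_i / q:
  layer 1 (clean gravel): t_1 = 12.2 × 0.24 / 1.957 = 1.496 d
  layer 2 (fine sand): t_2 = 7.05 × 0.13 / 1.957 = 0.4683 d
Total t = Σ t_i = 1.964 days.

1.96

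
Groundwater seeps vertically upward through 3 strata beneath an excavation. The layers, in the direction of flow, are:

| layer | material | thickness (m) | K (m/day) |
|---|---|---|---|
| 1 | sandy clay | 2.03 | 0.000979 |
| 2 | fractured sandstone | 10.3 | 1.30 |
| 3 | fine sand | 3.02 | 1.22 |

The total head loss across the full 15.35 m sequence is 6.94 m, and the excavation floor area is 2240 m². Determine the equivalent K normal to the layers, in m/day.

0.00737

Flow is perpendicular to layering, so the layers act in series and the equivalent K is the thickness-weighted harmonic mean.
Total thickness L = 2.03 + 10.3 + 3.02 = 15.35 m.
Σ(b_i/K_i) = 2.03/0.000979 + 10.3/1.30 + 3.02/1.22 = 2084 d.
K_eq = L / Σ(b_i/K_i) = 15.35 / 2084 = 0.007366 m/day.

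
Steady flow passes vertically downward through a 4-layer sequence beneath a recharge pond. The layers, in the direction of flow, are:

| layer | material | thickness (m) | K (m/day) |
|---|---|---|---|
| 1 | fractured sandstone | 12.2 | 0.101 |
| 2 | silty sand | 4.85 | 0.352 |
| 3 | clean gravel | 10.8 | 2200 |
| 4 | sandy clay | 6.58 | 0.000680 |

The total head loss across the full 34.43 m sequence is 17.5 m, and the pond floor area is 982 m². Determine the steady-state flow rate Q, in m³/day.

Flow is perpendicular to layering, so the layers act in series and the equivalent K is the thickness-weighted harmonic mean.
Total thickness L = 12.2 + 4.85 + 10.8 + 6.58 = 34.43 m.
Σ(b_i/K_i) = 12.2/0.101 + 4.85/0.352 + 10.8/2200 + 6.58/0.000680 = 9811 d.
K_eq = L / Σ(b_i/K_i) = 34.43 / 9811 = 0.003509 m/day.
Q = K_eq · A · (Δh/L) = 0.003509 × 982 × (17.5/34.43) = 1.752 m³/day.

1.75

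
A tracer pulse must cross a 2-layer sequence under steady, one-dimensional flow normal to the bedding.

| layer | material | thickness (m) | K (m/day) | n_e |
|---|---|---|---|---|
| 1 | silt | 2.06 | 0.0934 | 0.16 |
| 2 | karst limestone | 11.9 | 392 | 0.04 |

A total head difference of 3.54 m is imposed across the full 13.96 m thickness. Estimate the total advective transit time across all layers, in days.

With flow normal to the layers, continuity requires the same specific discharge q through every layer.
Σ(b_i/K_i) = 2.06/0.0934 + 11.9/392 = 22.09 d.
q = Δh / Σ(b_i/K_i) = 3.54 / 22.09 = 0.1603 m/day.
In each layer the seepage velocity is v_i = q/n_i, so the layer transit time is t_i = b_i·n_i / q:
  layer 1 (silt): t_1 = 2.06 × 0.16 / 0.1603 = 2.056 d
  layer 2 (karst limestone): t_2 = 11.9 × 0.04 / 0.1603 = 2.970 d
Total t = Σ t_i = 5.026 days.

5.03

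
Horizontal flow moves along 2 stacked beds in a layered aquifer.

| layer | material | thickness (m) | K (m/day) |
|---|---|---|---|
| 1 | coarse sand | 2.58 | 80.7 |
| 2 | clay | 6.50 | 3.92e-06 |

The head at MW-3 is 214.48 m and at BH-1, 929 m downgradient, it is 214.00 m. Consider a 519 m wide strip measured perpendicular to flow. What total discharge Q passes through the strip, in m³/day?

55.8

Flow is parallel to layering, so each bed carries its own Darcy discharge and the transmissivities add.
Σ(K_i·b_i) = 80.7×2.58 + 3.92e-06×6.50 = 208.2 m²/day.
Hydraulic gradient i = (214.48 − 214.00) / 929 = 0.48 / 929 = 0.0005167.
Q = Σ(K_i·b_i) · W · i = 208.2 × 519 × 0.0005167 = 55.83 m³/day.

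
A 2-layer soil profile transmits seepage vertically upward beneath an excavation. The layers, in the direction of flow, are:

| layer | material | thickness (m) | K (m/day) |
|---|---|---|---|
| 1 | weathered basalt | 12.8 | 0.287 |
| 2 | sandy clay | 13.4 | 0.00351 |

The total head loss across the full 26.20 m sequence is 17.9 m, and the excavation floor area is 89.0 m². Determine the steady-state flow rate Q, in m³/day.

0.412

Flow is perpendicular to layering, so the layers act in series and the equivalent K is the thickness-weighted harmonic mean.
Total thickness L = 12.8 + 13.4 = 26.20 m.
Σ(b_i/K_i) = 12.8/0.287 + 13.4/0.00351 = 3862 d.
K_eq = L / Σ(b_i/K_i) = 26.20 / 3862 = 0.006784 m/day.
Q = K_eq · A · (Δh/L) = 0.006784 × 89.0 × (17.9/26.20) = 0.4125 m³/day.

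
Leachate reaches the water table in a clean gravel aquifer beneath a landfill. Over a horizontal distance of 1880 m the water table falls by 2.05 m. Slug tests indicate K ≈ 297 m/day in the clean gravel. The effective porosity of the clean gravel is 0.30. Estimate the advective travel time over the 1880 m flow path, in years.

4.77

Hydraulic gradient i = Δh / L = 2.05 / 1880 = 0.001090.
Darcy flux q = K · i = 297.0 × 0.001090 = 0.3239 m/day.
Seepage velocity v = q / n_e = 0.3239 / 0.30 = 1.080 m/day.
Travel time t = L / v = 1880 / 1.080 = 1742 days = 4.768 years.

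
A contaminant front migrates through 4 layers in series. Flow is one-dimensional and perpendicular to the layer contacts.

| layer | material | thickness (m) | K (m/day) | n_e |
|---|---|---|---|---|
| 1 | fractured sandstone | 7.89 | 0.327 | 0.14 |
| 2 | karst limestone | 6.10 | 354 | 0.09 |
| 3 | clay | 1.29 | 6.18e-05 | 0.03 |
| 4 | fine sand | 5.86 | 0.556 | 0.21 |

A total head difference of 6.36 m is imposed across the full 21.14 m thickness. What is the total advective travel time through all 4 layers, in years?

With flow normal to the layers, continuity requires the same specific discharge q through every layer.
Σ(b_i/K_i) = 7.89/0.327 + 6.10/354 + 1.29/6.18e-05 + 5.86/0.556 = 20908 d.
q = Δh / Σ(b_i/K_i) = 6.36 / 20908 = 0.0003042 m/day.
In each layer the seepage velocity is v_i = q/n_i, so the layer transit time is t_i = b_i·n_i / q:
  layer 1 (fractured sandstone): t_1 = 7.89 × 0.14 / 0.0003042 = 3631 d
  layer 2 (karst limestone): t_2 = 6.10 × 0.09 / 0.0003042 = 1805 d
  layer 3 (clay): t_3 = 1.29 × 0.03 / 0.0003042 = 127.2 d
  layer 4 (fine sand): t_4 = 5.86 × 0.21 / 0.0003042 = 4046 d
Total t = Σ t_i = 9609 days = 26.31 years.

26.3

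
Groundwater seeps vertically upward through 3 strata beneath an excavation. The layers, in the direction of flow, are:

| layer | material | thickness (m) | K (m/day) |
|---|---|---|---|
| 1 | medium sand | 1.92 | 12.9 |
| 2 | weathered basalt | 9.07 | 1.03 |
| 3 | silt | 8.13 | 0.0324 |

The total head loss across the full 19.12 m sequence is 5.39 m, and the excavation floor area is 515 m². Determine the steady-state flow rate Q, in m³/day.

Flow is perpendicular to layering, so the layers act in series and the equivalent K is the thickness-weighted harmonic mean.
Total thickness L = 1.92 + 9.07 + 8.13 = 19.12 m.
Σ(b_i/K_i) = 1.92/12.9 + 9.07/1.03 + 8.13/0.0324 = 259.9 d.
K_eq = L / Σ(b_i/K_i) = 19.12 / 259.9 = 0.07357 m/day.
Q = K_eq · A · (Δh/L) = 0.07357 × 515 × (5.39/19.12) = 10.68 m³/day.

10.7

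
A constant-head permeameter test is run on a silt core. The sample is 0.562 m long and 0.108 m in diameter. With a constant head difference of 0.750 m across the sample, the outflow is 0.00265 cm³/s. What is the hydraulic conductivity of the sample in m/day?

Cross-sectional area A = π·(d/2)² = π × (0.108/2)² = 0.009161 m².
Convert discharge: 0.00265 cm³/s = 2.650e-09 m³/s.
Darcy's law rearranged: K = Q·L / (A·Δh) = 2.650e-09 × 0.562 / (0.009161 × 0.750) = 2.168e-07 m/s = 0.01873 m/day.

0.0187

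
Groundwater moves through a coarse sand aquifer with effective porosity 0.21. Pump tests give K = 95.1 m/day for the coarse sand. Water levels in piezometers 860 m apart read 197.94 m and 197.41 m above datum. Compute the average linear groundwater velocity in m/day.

0.279

Hydraulic gradient i = (197.94 − 197.41) / 860 = 0.53 / 860 = 0.0006163.
Darcy flux q = K · i = 95.10 × 0.0006163 = 0.05861 m/day.
Seepage velocity v = q / n_e = 0.05861 / 0.21 = 0.2791 m/day.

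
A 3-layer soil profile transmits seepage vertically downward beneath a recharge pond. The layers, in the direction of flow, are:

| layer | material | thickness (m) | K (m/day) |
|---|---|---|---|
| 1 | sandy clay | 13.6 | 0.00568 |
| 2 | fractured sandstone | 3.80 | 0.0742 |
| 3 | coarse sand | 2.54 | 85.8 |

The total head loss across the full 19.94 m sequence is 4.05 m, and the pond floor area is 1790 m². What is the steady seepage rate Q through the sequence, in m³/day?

2.96

Flow is perpendicular to layering, so the layers act in series and the equivalent K is the thickness-weighted harmonic mean.
Total thickness L = 13.6 + 3.80 + 2.54 = 19.94 m.
Σ(b_i/K_i) = 13.6/0.00568 + 3.80/0.0742 + 2.54/85.8 = 2446 d.
K_eq = L / Σ(b_i/K_i) = 19.94 / 2446 = 0.008153 m/day.
Q = K_eq · A · (Δh/L) = 0.008153 × 1790 × (4.05/19.94) = 2.964 m³/day.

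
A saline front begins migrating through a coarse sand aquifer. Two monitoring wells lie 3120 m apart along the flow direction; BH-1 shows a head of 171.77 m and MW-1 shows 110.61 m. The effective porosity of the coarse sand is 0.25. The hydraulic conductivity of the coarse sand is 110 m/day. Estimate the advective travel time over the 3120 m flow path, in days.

362

Hydraulic gradient i = (171.77 − 110.61) / 3120 = 61.16 / 3120 = 0.01960.
Darcy flux q = K · i = 110.0 × 0.01960 = 2.156 m/day.
Seepage velocity v = q / n_e = 2.156 / 0.25 = 8.625 m/day.
Travel time t = L / v = 3120 / 8.625 = 361.7 days.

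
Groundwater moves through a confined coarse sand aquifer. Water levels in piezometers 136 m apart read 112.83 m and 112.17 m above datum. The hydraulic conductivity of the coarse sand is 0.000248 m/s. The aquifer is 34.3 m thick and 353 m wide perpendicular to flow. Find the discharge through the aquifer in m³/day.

Convert K: 0.000248 m/s × 86400 = 21.43 m/day.
Cross-sectional area A = 353 × 34.3 = 12108 m².
Hydraulic gradient i = (112.83 − 112.17) / 136 = 0.66 / 136 = 0.004853.
Darcy's law: Q = K · A · i = 21.43 × 12108 × 0.004853 = 1259 m³/day.

1260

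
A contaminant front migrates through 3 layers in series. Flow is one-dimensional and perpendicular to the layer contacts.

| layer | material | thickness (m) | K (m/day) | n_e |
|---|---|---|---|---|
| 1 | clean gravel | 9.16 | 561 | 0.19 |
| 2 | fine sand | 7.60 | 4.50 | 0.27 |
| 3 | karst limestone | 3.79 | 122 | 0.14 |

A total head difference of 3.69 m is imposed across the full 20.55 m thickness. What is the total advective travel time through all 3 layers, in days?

With flow normal to the layers, continuity requires the same specific discharge q through every layer.
Σ(b_i/K_i) = 9.16/561 + 7.60/4.50 + 3.79/122 = 1.736 d.
q = Δh / Σ(b_i/K_i) = 3.69 / 1.736 = 2.125 m/day.
In each layer the seepage velocity is v_i = q/n_i, so the layer transit time is t_i = b_i·n_i / q:
  layer 1 (clean gravel): t_1 = 9.16 × 0.19 / 2.125 = 0.8189 d
  layer 2 (fine sand): t_2 = 7.60 × 0.27 / 2.125 = 0.9655 d
  layer 3 (karst limestone): t_3 = 3.79 × 0.14 / 2.125 = 0.2497 d
Total t = Σ t_i = 2.034 days.

2.03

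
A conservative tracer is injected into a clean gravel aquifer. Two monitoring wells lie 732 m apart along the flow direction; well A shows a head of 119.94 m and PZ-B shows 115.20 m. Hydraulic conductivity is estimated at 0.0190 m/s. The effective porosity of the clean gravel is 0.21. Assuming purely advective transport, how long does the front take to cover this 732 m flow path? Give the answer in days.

14.5

Convert K: 0.0190 m/s × 86400 = 1642 m/day.
Hydraulic gradient i = (119.94 − 115.20) / 732 = 4.74 / 732 = 0.006475.
Darcy flux q = K · i = 1642 × 0.006475 = 10.63 m/day.
Seepage velocity v = q / n_e = 10.63 / 0.21 = 50.62 m/day.
Travel time t = L / v = 732 / 50.62 = 14.46 days.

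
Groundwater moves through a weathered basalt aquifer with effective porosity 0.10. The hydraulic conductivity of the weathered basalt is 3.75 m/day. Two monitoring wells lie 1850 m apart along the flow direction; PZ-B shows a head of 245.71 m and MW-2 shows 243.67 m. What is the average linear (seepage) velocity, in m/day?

0.0414

Hydraulic gradient i = (245.71 − 243.67) / 1850 = 2.04 / 1850 = 0.001103.
Darcy flux q = K · i = 3.750 × 0.001103 = 0.004135 m/day.
Seepage velocity v = q / n_e = 0.004135 / 0.10 = 0.04135 m/day.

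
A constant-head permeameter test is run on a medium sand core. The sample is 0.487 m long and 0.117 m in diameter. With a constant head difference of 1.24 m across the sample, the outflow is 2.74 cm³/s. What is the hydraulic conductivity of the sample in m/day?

Cross-sectional area A = π·(d/2)² = π × (0.117/2)² = 0.01075 m².
Convert discharge: 2.74 cm³/s = 2.740e-06 m³/s.
Darcy's law rearranged: K = Q·L / (A·Δh) = 2.740e-06 × 0.487 / (0.01075 × 1.24) = 0.0001001 m/s = 8.648 m/day.

8.65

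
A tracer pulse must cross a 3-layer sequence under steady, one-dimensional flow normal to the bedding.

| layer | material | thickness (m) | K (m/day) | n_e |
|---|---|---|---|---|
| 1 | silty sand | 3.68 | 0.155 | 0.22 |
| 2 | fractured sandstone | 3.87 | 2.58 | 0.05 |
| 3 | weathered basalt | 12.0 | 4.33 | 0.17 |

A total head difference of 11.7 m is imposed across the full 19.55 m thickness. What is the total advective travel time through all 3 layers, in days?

7.29

With flow normal to the layers, continuity requires the same specific discharge q through every layer.
Σ(b_i/K_i) = 3.68/0.155 + 3.87/2.58 + 12.0/4.33 = 28.01 d.
q = Δh / Σ(b_i/K_i) = 11.7 / 28.01 = 0.4177 m/day.
In each layer the seepage velocity is v_i = q/n_i, so the layer transit time is t_i = b_i·n_i / q:
  layer 1 (silty sand): t_1 = 3.68 × 0.22 / 0.4177 = 1.938 d
  layer 2 (fractured sandstone): t_2 = 3.87 × 0.05 / 0.4177 = 0.4633 d
  layer 3 (weathered basalt): t_3 = 12.0 × 0.17 / 0.4177 = 4.884 d
Total t = Σ t_i = 7.286 days.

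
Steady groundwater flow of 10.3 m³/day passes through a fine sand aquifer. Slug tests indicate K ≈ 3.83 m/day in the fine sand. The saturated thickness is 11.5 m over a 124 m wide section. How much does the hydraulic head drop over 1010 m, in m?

Cross-sectional area A = 124 × 11.5 = 1426 m².
From Q = K·A·i, i = Q / (K·A) = 10.3 / (3.830 × 1426) = 0.001886.
Head loss Δh = i · L = 0.001886 × 1010 = 1.905 m.

1.90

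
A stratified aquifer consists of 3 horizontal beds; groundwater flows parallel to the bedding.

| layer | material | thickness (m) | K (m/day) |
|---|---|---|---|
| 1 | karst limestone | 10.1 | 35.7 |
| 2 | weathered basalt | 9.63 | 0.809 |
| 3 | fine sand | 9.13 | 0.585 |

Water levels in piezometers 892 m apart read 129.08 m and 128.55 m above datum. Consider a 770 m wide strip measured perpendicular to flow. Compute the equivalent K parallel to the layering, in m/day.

12.9

Flow is parallel to layering, so each bed carries its own Darcy discharge and the transmissivities add.
Σ(K_i·b_i) = 35.7×10.1 + 0.809×9.63 + 0.585×9.13 = 373.7 m²/day.
Total thickness b = 28.86 m, so K_eq = Σ(K_i·b_i)/b = 12.95 m/day.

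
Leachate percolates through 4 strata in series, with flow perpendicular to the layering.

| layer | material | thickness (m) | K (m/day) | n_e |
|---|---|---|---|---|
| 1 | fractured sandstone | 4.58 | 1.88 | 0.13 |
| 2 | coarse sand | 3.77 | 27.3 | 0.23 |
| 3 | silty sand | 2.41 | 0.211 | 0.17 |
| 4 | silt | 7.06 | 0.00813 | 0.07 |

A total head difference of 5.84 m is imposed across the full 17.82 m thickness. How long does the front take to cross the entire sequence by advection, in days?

With flow normal to the layers, continuity requires the same specific discharge q through every layer.
Σ(b_i/K_i) = 4.58/1.88 + 3.77/27.3 + 2.41/0.211 + 7.06/0.00813 = 882.4 d.
q = Δh / Σ(b_i/K_i) = 5.84 / 882.4 = 0.006618 m/day.
In each layer the seepage velocity is v_i = q/n_i, so the layer transit time is t_i = b_i·n_i / q:
  layer 1 (fractured sandstone): t_1 = 4.58 × 0.13 / 0.006618 = 89.96 d
  layer 2 (coarse sand): t_2 = 3.77 × 0.23 / 0.006618 = 131.0 d
  layer 3 (silty sand): t_3 = 2.41 × 0.17 / 0.006618 = 61.90 d
  layer 4 (silt): t_4 = 7.06 × 0.07 / 0.006618 = 74.67 d
Total t = Σ t_i = 357.5 days.

358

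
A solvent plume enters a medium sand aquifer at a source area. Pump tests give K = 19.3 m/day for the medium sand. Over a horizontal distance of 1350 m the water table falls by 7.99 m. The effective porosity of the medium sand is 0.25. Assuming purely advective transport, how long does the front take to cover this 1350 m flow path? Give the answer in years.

8.09

Hydraulic gradient i = Δh / L = 7.99 / 1350 = 0.005919.
Darcy flux q = K · i = 19.30 × 0.005919 = 0.1142 m/day.
Seepage velocity v = q / n_e = 0.1142 / 0.25 = 0.4569 m/day.
Travel time t = L / v = 1350 / 0.4569 = 2955 days = 8.089 years.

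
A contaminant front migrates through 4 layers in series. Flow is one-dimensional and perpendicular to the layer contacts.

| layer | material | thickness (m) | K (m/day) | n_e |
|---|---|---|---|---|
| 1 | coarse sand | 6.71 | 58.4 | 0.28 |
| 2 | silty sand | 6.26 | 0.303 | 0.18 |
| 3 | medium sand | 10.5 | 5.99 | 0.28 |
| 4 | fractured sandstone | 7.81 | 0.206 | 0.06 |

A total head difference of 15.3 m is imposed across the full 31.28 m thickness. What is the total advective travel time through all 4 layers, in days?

25.3

With flow normal to the layers, continuity requires the same specific discharge q through every layer.
Σ(b_i/K_i) = 6.71/58.4 + 6.26/0.303 + 10.5/5.99 + 7.81/0.206 = 60.44 d.
q = Δh / Σ(b_i/K_i) = 15.3 / 60.44 = 0.2531 m/day.
In each layer the seepage velocity is v_i = q/n_i, so the layer transit time is t_i = b_i·n_i / q:
  layer 1 (coarse sand): t_1 = 6.71 × 0.28 / 0.2531 = 7.422 d
  layer 2 (silty sand): t_2 = 6.26 × 0.18 / 0.2531 = 4.451 d
  layer 3 (medium sand): t_3 = 10.5 × 0.28 / 0.2531 = 11.61 d
  layer 4 (fractured sandstone): t_4 = 7.81 × 0.06 / 0.2531 = 1.851 d
Total t = Σ t_i = 25.34 days.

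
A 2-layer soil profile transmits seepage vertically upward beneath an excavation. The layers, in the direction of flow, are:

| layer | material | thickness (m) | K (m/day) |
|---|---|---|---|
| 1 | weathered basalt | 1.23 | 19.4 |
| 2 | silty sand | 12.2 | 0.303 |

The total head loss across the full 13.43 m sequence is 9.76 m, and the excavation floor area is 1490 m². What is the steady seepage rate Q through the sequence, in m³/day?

Flow is perpendicular to layering, so the layers act in series and the equivalent K is the thickness-weighted harmonic mean.
Total thickness L = 1.23 + 12.2 = 13.43 m.
Σ(b_i/K_i) = 1.23/19.4 + 12.2/0.303 = 40.33 d.
K_eq = L / Σ(b_i/K_i) = 13.43 / 40.33 = 0.3330 m/day.
Q = K_eq · A · (Δh/L) = 0.3330 × 1490 × (9.76/13.43) = 360.6 m³/day.

361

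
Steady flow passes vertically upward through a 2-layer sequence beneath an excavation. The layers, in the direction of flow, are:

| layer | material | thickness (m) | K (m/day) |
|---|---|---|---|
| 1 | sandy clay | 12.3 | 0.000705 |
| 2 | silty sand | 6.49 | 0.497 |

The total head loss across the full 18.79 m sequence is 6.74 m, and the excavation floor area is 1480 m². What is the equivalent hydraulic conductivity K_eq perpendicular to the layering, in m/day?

Flow is perpendicular to layering, so the layers act in series and the equivalent K is the thickness-weighted harmonic mean.
Total thickness L = 12.3 + 6.49 = 18.79 m.
Σ(b_i/K_i) = 12.3/0.000705 + 6.49/0.497 = 17460 d.
K_eq = L / Σ(b_i/K_i) = 18.79 / 17460 = 0.001076 m/day.

0.00108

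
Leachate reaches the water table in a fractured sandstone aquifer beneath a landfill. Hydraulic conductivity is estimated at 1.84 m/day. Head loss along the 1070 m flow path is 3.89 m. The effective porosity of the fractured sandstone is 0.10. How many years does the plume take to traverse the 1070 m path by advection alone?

43.8

Hydraulic gradient i = Δh / L = 3.89 / 1070 = 0.003636.
Darcy flux q = K · i = 1.840 × 0.003636 = 0.006689 m/day.
Seepage velocity v = q / n_e = 0.006689 / 0.10 = 0.06689 m/day.
Travel time t = L / v = 1070 / 0.06689 = 15996 days = 43.79 years.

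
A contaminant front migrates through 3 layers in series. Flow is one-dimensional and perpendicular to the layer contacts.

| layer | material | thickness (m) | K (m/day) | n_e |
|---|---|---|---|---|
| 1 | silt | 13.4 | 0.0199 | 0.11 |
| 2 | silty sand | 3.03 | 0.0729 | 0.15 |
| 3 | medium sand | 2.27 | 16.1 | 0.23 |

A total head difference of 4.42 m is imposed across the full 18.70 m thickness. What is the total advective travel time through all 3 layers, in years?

With flow normal to the layers, continuity requires the same specific discharge q through every layer.
Σ(b_i/K_i) = 13.4/0.0199 + 3.03/0.0729 + 2.27/16.1 = 715.1 d.
q = Δh / Σ(b_i/K_i) = 4.42 / 715.1 = 0.006181 m/day.
In each layer the seepage velocity is v_i = q/n_i, so the layer transit time is t_i = b_i·n_i / q:
  layer 1 (silt): t_1 = 13.4 × 0.11 / 0.006181 = 238.5 d
  layer 2 (silty sand): t_2 = 3.03 × 0.15 / 0.006181 = 73.53 d
  layer 3 (medium sand): t_3 = 2.27 × 0.23 / 0.006181 = 84.47 d
Total t = Σ t_i = 396.5 days = 1.085 years.

1.09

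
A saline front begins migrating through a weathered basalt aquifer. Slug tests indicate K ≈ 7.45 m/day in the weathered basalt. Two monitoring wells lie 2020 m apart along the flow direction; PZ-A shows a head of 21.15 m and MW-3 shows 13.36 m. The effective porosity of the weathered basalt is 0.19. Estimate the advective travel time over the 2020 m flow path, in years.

36.6

Hydraulic gradient i = (21.15 − 13.36) / 2020 = 7.79 / 2020 = 0.003856.
Darcy flux q = K · i = 7.450 × 0.003856 = 0.02873 m/day.
Seepage velocity v = q / n_e = 0.02873 / 0.19 = 0.1512 m/day.
Travel time t = L / v = 2020 / 0.1512 = 13359 days = 36.57 years.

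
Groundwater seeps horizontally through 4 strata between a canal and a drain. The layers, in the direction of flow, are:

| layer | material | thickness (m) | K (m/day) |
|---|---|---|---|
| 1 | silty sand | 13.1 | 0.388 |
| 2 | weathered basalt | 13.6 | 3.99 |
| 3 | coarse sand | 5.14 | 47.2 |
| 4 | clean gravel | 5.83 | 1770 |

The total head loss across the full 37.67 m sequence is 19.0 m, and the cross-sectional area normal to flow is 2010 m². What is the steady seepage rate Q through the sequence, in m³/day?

1020

Flow is perpendicular to layering, so the layers act in series and the equivalent K is the thickness-weighted harmonic mean.
Total thickness L = 13.1 + 13.6 + 5.14 + 5.83 = 37.67 m.
Σ(b_i/K_i) = 13.1/0.388 + 13.6/3.99 + 5.14/47.2 + 5.83/1770 = 37.28 d.
K_eq = L / Σ(b_i/K_i) = 37.67 / 37.28 = 1.010 m/day.
Q = K_eq · A · (Δh/L) = 1.010 × 2010 × (19.0/37.67) = 1024 m³/day.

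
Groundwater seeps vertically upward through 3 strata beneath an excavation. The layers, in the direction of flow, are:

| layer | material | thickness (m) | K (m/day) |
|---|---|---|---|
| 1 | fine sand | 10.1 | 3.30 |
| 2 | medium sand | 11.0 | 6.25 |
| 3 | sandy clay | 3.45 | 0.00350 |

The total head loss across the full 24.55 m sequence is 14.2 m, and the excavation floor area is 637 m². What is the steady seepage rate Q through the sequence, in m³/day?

9.13

Flow is perpendicular to layering, so the layers act in series and the equivalent K is the thickness-weighted harmonic mean.
Total thickness L = 10.1 + 11.0 + 3.45 = 24.55 m.
Σ(b_i/K_i) = 10.1/3.30 + 11.0/6.25 + 3.45/0.00350 = 990.5 d.
K_eq = L / Σ(b_i/K_i) = 24.55 / 990.5 = 0.02478 m/day.
Q = K_eq · A · (Δh/L) = 0.02478 × 637 × (14.2/24.55) = 9.132 m³/day.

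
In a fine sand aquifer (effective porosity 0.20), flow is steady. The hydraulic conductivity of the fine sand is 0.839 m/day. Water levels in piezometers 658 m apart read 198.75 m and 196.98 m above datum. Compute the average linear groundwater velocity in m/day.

0.0113

Hydraulic gradient i = (198.75 − 196.98) / 658 = 1.77 / 658 = 0.002690.
Darcy flux q = K · i = 0.8390 × 0.002690 = 0.002257 m/day.
Seepage velocity v = q / n_e = 0.002257 / 0.20 = 0.01128 m/day.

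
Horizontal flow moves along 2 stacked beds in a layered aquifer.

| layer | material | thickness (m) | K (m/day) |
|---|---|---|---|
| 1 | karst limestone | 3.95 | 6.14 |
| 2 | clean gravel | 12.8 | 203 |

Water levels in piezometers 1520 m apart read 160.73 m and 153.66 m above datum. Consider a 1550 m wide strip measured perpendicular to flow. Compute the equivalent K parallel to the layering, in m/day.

157

Flow is parallel to layering, so each bed carries its own Darcy discharge and the transmissivities add.
Σ(K_i·b_i) = 6.14×3.95 + 203×12.8 = 2623 m²/day.
Total thickness b = 16.75 m, so K_eq = Σ(K_i·b_i)/b = 156.6 m/day.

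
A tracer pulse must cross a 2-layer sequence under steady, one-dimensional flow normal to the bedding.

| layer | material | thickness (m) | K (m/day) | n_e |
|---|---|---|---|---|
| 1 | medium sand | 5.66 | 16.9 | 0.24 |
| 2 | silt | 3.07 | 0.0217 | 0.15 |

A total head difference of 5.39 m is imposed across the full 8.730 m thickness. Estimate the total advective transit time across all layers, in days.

With flow normal to the layers, continuity requires the same specific discharge q through every layer.
Σ(b_i/K_i) = 5.66/16.9 + 3.07/0.0217 = 141.8 d.
q = Δh / Σ(b_i/K_i) = 5.39 / 141.8 = 0.03801 m/day.
In each layer the seepage velocity is v_i = q/n_i, so the layer transit time is t_i = b_i·n_i / q:
  layer 1 (medium sand): t_1 = 5.66 × 0.24 / 0.03801 = 35.74 d
  layer 2 (silt): t_2 = 3.07 × 0.15 / 0.03801 = 12.12 d
Total t = Σ t_i = 47.85 days.

47.9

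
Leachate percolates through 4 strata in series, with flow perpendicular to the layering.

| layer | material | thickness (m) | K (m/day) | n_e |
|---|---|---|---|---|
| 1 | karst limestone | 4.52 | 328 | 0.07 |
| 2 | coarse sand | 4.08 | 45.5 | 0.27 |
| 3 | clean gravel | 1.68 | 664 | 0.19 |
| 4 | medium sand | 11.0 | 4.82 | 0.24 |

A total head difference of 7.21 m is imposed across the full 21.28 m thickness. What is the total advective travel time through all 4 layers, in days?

With flow normal to the layers, continuity requires the same specific discharge q through every layer.
Σ(b_i/K_i) = 4.52/328 + 4.08/45.5 + 1.68/664 + 11.0/4.82 = 2.388 d.
q = Δh / Σ(b_i/K_i) = 7.21 / 2.388 = 3.019 m/day.
In each layer the seepage velocity is v_i = q/n_i, so the layer transit time is t_i = b_i·n_i / q:
  layer 1 (karst limestone): t_1 = 4.52 × 0.07 / 3.019 = 0.1048 d
  layer 2 (coarse sand): t_2 = 4.08 × 0.27 / 3.019 = 0.3649 d
  layer 3 (clean gravel): t_3 = 1.68 × 0.19 / 3.019 = 0.1057 d
  layer 4 (medium sand): t_4 = 11.0 × 0.24 / 3.019 = 0.8744 d
Total t = Σ t_i = 1.450 days.

1.45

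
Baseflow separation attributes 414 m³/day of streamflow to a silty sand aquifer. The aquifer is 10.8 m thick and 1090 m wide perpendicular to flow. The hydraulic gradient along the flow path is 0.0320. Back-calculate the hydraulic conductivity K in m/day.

1.10

Cross-sectional area A = 1090 × 10.8 = 11772 m².
Hydraulic gradient i = 0.0320.
From Q = K·A·i, K = Q / (A·i) = 414 / (11772 × 0.03200) = 1.099 m/day.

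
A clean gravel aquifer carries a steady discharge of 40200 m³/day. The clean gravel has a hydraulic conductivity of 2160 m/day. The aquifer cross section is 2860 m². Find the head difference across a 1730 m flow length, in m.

From Q = K·A·i, i = Q / (K·A) = 40200 / (2160 × 2860) = 0.006507.
Head loss Δh = i · L = 0.006507 × 1730 = 11.26 m.

11.3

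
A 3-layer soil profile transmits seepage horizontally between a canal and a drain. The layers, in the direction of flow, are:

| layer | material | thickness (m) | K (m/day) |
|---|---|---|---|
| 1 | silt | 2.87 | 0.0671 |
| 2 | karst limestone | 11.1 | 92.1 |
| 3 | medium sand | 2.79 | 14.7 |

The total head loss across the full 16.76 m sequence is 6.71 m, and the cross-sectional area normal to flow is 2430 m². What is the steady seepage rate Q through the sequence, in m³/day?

378

Flow is perpendicular to layering, so the layers act in series and the equivalent K is the thickness-weighted harmonic mean.
Total thickness L = 2.87 + 11.1 + 2.79 = 16.76 m.
Σ(b_i/K_i) = 2.87/0.0671 + 11.1/92.1 + 2.79/14.7 = 43.08 d.
K_eq = L / Σ(b_i/K_i) = 16.76 / 43.08 = 0.3890 m/day.
Q = K_eq · A · (Δh/L) = 0.3890 × 2430 × (6.71/16.76) = 378.5 m³/day.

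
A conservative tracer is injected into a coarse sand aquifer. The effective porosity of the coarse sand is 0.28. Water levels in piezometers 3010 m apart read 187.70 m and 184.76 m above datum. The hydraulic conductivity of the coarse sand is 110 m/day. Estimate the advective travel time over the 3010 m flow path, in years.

Hydraulic gradient i = (187.70 − 184.76) / 3010 = 2.94 / 3010 = 0.0009767.
Darcy flux q = K · i = 110.0 × 0.0009767 = 0.1074 m/day.
Seepage velocity v = q / n_e = 0.1074 / 0.28 = 0.3837 m/day.
Travel time t = L / v = 3010 / 0.3837 = 7844 days = 21.48 years.

21.5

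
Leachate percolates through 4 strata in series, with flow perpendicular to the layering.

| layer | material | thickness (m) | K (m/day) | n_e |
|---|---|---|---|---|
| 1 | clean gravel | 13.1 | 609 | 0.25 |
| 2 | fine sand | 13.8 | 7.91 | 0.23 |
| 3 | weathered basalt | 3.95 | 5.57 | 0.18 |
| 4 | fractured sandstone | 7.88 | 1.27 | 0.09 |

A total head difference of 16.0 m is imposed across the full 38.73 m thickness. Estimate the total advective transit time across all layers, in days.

4.27

With flow normal to the layers, continuity requires the same specific discharge q through every layer.
Σ(b_i/K_i) = 13.1/609 + 13.8/7.91 + 3.95/5.57 + 7.88/1.27 = 8.680 d.
q = Δh / Σ(b_i/K_i) = 16.0 / 8.680 = 1.843 m/day.
In each layer the seepage velocity is v_i = q/n_i, so the layer transit time is t_i = b_i·n_i / q:
  layer 1 (clean gravel): t_1 = 13.1 × 0.25 / 1.843 = 1.777 d
  layer 2 (fine sand): t_2 = 13.8 × 0.23 / 1.843 = 1.722 d
  layer 3 (weathered basalt): t_3 = 3.95 × 0.18 / 1.843 = 0.3857 d
  layer 4 (fractured sandstone): t_4 = 7.88 × 0.09 / 1.843 = 0.3847 d
Total t = Σ t_i = 4.269 days.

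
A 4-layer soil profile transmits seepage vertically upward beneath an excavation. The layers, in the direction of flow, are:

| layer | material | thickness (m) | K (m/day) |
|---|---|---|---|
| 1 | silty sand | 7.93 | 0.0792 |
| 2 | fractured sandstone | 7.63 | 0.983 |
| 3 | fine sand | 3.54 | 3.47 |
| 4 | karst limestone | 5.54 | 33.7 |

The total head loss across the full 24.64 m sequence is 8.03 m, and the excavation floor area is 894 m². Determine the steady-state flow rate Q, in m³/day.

65.8

Flow is perpendicular to layering, so the layers act in series and the equivalent K is the thickness-weighted harmonic mean.
Total thickness L = 7.93 + 7.63 + 3.54 + 5.54 = 24.64 m.
Σ(b_i/K_i) = 7.93/0.0792 + 7.63/0.983 + 3.54/3.47 + 5.54/33.7 = 109.1 d.
K_eq = L / Σ(b_i/K_i) = 24.64 / 109.1 = 0.2259 m/day.
Q = K_eq · A · (Δh/L) = 0.2259 × 894 × (8.03/24.64) = 65.82 m³/day.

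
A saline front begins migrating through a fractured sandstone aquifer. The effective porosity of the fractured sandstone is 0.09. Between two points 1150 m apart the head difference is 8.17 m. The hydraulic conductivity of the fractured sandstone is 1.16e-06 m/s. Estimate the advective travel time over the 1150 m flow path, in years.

398

Convert K: 1.16e-06 m/s × 86400 = 0.1002 m/day.
Hydraulic gradient i = Δh / L = 8.17 / 1150 = 0.007104.
Darcy flux q = K · i = 0.1002 × 0.007104 = 0.0007120 m/day.
Seepage velocity v = q / n_e = 0.0007120 / 0.09 = 0.007911 m/day.
Travel time t = L / v = 1150 / 0.007911 = 1.454e+05 days = 398.0 years.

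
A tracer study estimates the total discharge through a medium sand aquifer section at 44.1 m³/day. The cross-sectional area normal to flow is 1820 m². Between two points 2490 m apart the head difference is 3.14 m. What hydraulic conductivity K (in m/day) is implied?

Hydraulic gradient i = Δh / L = 3.14 / 2490 = 0.001261.
From Q = K·A·i, K = Q / (A·i) = 44.1 / (1820 × 0.001261) = 19.21 m/day.

19.2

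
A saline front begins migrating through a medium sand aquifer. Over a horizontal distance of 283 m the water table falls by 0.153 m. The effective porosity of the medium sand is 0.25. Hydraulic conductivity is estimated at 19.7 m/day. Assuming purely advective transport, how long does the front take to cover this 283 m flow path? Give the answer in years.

18.2

Hydraulic gradient i = Δh / L = 0.153 / 283 = 0.0005406.
Darcy flux q = K · i = 19.70 × 0.0005406 = 0.01065 m/day.
Seepage velocity v = q / n_e = 0.01065 / 0.25 = 0.04260 m/day.
Travel time t = L / v = 283 / 0.04260 = 6643 days = 18.19 years.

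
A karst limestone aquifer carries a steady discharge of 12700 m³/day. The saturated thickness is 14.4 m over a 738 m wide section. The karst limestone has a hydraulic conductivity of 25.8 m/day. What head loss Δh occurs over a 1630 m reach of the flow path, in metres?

Cross-sectional area A = 738 × 14.4 = 10627 m².
From Q = K·A·i, i = Q / (K·A) = 12700 / (25.80 × 10627) = 0.04632.
Head loss Δh = i · L = 0.04632 × 1630 = 75.50 m.

75.5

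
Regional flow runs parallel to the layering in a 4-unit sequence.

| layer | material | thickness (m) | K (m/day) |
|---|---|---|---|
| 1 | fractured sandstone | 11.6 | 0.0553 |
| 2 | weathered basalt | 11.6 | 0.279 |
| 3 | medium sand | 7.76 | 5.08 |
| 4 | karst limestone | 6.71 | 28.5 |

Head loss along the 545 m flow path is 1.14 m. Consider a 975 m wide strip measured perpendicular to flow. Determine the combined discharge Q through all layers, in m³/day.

Flow is parallel to layering, so each bed carries its own Darcy discharge and the transmissivities add.
Σ(K_i·b_i) = 0.0553×11.6 + 0.279×11.6 + 5.08×7.76 + 28.5×6.71 = 234.5 m²/day.
Hydraulic gradient i = Δh / L = 1.14 / 545 = 0.002092.
Q = Σ(K_i·b_i) · W · i = 234.5 × 975 × 0.002092 = 478.3 m³/day.

478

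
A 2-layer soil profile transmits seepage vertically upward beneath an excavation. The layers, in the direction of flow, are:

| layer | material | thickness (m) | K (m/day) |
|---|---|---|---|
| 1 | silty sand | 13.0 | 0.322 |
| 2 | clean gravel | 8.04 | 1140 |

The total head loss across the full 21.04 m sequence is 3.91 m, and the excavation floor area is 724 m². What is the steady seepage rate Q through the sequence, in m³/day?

70.1

Flow is perpendicular to layering, so the layers act in series and the equivalent K is the thickness-weighted harmonic mean.
Total thickness L = 13.0 + 8.04 = 21.04 m.
Σ(b_i/K_i) = 13.0/0.322 + 8.04/1140 = 40.38 d.
K_eq = L / Σ(b_i/K_i) = 21.04 / 40.38 = 0.5211 m/day.
Q = K_eq · A · (Δh/L) = 0.5211 × 724 × (3.91/21.04) = 70.11 m³/day.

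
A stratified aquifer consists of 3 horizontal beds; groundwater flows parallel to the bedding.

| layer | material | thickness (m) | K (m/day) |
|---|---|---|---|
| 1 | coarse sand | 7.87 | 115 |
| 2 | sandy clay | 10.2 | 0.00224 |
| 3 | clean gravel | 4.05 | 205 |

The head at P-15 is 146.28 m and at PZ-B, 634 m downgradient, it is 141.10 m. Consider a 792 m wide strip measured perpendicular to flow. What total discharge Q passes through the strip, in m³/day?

Flow is parallel to layering, so each bed carries its own Darcy discharge and the transmissivities add.
Σ(K_i·b_i) = 115×7.87 + 0.00224×10.2 + 205×4.05 = 1735 m²/day.
Hydraulic gradient i = (146.28 − 141.10) / 634 = 5.18 / 634 = 0.008170.
Q = Σ(K_i·b_i) · W · i = 1735 × 792 × 0.008170 = 11229 m³/day.

11200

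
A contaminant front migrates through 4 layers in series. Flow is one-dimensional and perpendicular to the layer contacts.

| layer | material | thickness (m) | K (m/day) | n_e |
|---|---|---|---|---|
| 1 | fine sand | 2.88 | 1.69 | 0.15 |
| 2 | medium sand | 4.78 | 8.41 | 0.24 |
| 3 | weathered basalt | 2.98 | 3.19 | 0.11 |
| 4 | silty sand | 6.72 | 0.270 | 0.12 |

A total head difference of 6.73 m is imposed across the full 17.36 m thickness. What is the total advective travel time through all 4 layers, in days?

With flow normal to the layers, continuity requires the same specific discharge q through every layer.
Σ(b_i/K_i) = 2.88/1.69 + 4.78/8.41 + 2.98/3.19 + 6.72/0.270 = 28.10 d.
q = Δh / Σ(b_i/K_i) = 6.73 / 28.10 = 0.2395 m/day.
In each layer the seepage velocity is v_i = q/n_i, so the layer transit time is t_i = b_i·n_i / q:
  layer 1 (fine sand): t_1 = 2.88 × 0.15 / 0.2395 = 1.803 d
  layer 2 (medium sand): t_2 = 4.78 × 0.24 / 0.2395 = 4.789 d
  layer 3 (weathered basalt): t_3 = 2.98 × 0.11 / 0.2395 = 1.368 d
  layer 4 (silty sand): t_4 = 6.72 × 0.12 / 0.2395 = 3.366 d
Total t = Σ t_i = 11.33 days.

11.3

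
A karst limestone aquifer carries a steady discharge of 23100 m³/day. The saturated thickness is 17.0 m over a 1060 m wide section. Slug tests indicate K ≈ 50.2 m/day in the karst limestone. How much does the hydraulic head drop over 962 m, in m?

24.6

Cross-sectional area A = 1060 × 17.0 = 18020 m².
From Q = K·A·i, i = Q / (K·A) = 23100 / (50.20 × 18020) = 0.02554.
Head loss Δh = i · L = 0.02554 × 962 = 24.57 m.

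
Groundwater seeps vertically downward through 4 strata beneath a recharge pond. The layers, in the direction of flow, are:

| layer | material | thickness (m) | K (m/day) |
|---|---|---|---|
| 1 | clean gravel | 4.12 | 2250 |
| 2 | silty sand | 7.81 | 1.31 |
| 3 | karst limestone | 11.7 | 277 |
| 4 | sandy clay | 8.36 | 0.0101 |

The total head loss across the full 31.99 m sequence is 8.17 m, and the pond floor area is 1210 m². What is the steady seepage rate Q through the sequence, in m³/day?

Flow is perpendicular to layering, so the layers act in series and the equivalent K is the thickness-weighted harmonic mean.
Total thickness L = 4.12 + 7.81 + 11.7 + 8.36 = 31.99 m.
Σ(b_i/K_i) = 4.12/2250 + 7.81/1.31 + 11.7/277 + 8.36/0.0101 = 833.7 d.
K_eq = L / Σ(b_i/K_i) = 31.99 / 833.7 = 0.03837 m/day.
Q = K_eq · A · (Δh/L) = 0.03837 × 1210 × (8.17/31.99) = 11.86 m³/day.

11.9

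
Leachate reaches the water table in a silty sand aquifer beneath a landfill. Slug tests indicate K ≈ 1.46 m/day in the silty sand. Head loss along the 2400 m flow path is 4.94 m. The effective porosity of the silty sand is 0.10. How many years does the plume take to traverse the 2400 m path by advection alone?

219

Hydraulic gradient i = Δh / L = 4.94 / 2400 = 0.002058.
Darcy flux q = K · i = 1.460 × 0.002058 = 0.003005 m/day.
Seepage velocity v = q / n_e = 0.003005 / 0.10 = 0.03005 m/day.
Travel time t = L / v = 2400 / 0.03005 = 79862 days = 218.7 years.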